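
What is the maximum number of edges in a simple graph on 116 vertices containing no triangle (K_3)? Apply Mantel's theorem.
ex(116, K_3) = ⌊116^2/4⌋ = 3364

Mantel (1907): a triangle-free graph on n vertices has at most ⌊n^2/4⌋ edges, with equality for the complete bipartite graph K_{⌊n/2⌋, ⌈n/2⌉}. For n = 116: ⌊116^2/4⌋ = ⌊13456/4⌋ = 3364. The extremal graph is K_{58, 58}, which has 58·58 = 3364 edges.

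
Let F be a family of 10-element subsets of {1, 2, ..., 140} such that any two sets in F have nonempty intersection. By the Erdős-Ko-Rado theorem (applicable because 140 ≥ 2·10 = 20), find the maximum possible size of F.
max |F| = C(139, 9) = 40975641739527

Erdős-Ko-Rado (1961): when n ≥ 2k, max |F| = C(n−1, k−1). The bound is attained by the star {A : i ∈ A} for any fixed i ∈ [n]. Here C(140−1, 10−1) = C(139, 9) = 40975641739527.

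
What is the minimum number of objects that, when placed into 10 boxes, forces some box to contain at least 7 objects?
n = (7 − 1)·10 + 1 = 61

By the generalised pigeonhole principle, to guarantee some box contains ≥ r objects we need more than (r − 1) · k objects total. Threshold: n = (r − 1) · k + 1. With r = 7 and k = 10: n = 6 · 10 + 1 = 60 + 1 = 61. For n = 60 = 6 · 10, we can put exactly 6 objects in every box, avoiding 7 in any single one — so 61 is tight.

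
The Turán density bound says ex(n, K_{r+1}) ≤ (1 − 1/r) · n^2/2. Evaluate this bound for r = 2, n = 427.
Turán density bound = (1/2) · 427^2/2 = 182329/4 ≈ 45582.25

Turán's theorem: ex(n, K_{r+1}) is achieved by the complete r-partite Turán graph T(n, r) with parts as balanced as possible, and is at most (1 − 1/r) · n^2/2. For r = 2, n = 427: the density bound is (1/2) · 182329/2 = 182329/4 ≈ 45582.25. The integer-valued extremum is e(T(427, 2)) = 45582, which is strictly less than the density bound 182329/4 since 2 ∤ 427 (the parts of T(427, 2) cannot all be equal).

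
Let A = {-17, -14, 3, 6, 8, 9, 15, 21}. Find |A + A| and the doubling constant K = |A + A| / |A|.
K = |A + A| / |A| = 30/8 = 15/4

Enumerate A + A = {a + b : a, b ∈ A}. With |A| = 8, there are |A|^2 = 64 ordered sum pairs; collecting distinct values, A + A = {-34, -31, -28, -14, -11, -9, -8, -6, -5, -2, 1, 4, 6, 7, 9, 11, 12, 14, 15, 16, 17, 18, 21, 23, 24, 27, 29, 30, 36, 42}, so |A + A| = 30. Thus K = 30/8 = 15/4. For comparison, the minimum possible |A + A| over all 8-element sets is 2·8 − 1 = 15 (so min K = 15/8), attained only by arithmetic progressions.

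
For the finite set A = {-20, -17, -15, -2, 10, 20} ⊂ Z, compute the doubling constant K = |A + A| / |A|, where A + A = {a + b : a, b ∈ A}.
K = |A + A| / |A| = 21/6 = 7/2

Enumerate A + A = {a + b : a, b ∈ A}. With |A| = 6, there are |A|^2 = 36 ordered sum pairs; collecting distinct values, A + A = {-40, -37, -35, -34, -32, -30, -22, -19, -17, -10, -7, -5, -4, 0, 3, 5, 8, 18, 20, 30, 40}, so |A + A| = 21. Thus K = 21/6 = 7/2. For comparison, the minimum possible |A + A| over all 6-element sets is 2·6 − 1 = 11 (so min K = 11/6), attained only by arithmetic progressions.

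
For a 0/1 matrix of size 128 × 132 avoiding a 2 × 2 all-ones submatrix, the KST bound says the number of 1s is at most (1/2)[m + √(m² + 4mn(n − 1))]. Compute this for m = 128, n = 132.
z(128, 132; 2, 2) ≤ (1/2)[128 + √(128² + 4·128·132·131)] = (1/2)[128 + √8869888] = 1553.1179

Kővári–Sós–Turán: let r_1, ..., r_128 be the row sums and z = Σ r_i the total number of 1s. Each pair of columns can share at most one row with both entries 1 (else a 2×2 all-ones block appears), so Σ_i C(r_i, 2) ≤ C(132, 2) = 8646. By convexity Σ_i C(r_i, 2) ≥ 128·C(z/128, 2) = z(z − 128)/(2·128), giving z² − 128z − 128·132·131 ≤ 0 and hence z ≤ (1/2)[128 + √(16384 + 4·2213376)] = (1/2)[128 + √8869888] ≈ (1/2)(128 + 2978.2357) = 1553.1179.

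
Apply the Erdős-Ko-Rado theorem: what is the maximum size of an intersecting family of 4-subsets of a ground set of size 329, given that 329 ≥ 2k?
max |F| = C(328, 3) = 5827576

Erdős-Ko-Rado (1961): when n ≥ 2k, max |F| = C(n−1, k−1). The bound is attained by the star {A : i ∈ A} for any fixed i ∈ [n]. Here C(329−1, 4−1) = C(328, 3) = 5827576.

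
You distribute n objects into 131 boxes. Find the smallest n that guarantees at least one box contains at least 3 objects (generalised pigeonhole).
n = (3 − 1)·131 + 1 = 263

By the generalised pigeonhole principle, to guarantee some box contains ≥ r objects we need more than (r − 1) · k objects total. Threshold: n = (r − 1) · k + 1. With r = 3 and k = 131: n = 2 · 131 + 1 = 262 + 1 = 263. For n = 262 = 2 · 131, we can put exactly 2 objects in every box, avoiding 3 in any single one — so 263 is tight.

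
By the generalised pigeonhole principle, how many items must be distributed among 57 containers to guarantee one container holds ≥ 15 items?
n = (15 − 1)·57 + 1 = 799

By the generalised pigeonhole principle, to guarantee some box contains ≥ r objects we need more than (r − 1) · k objects total. Threshold: n = (r − 1) · k + 1. With r = 15 and k = 57: n = 14 · 57 + 1 = 798 + 1 = 799. For n = 798 = 14 · 57, we can put exactly 14 objects in every box, avoiding 15 in any single one — so 799 is tight.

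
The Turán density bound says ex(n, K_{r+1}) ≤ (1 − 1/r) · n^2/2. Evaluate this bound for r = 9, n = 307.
Turán density bound = (8/9) · 307^2/2 = 376996/9 ≈ 41888.4444

Turán's theorem: ex(n, K_{r+1}) is achieved by the complete r-partite Turán graph T(n, r) with parts as balanced as possible, and is at most (1 − 1/r) · n^2/2. For r = 9, n = 307: the density bound is (8/9) · 94249/2 = 376996/9 ≈ 41888.4444. The integer-valued extremum is e(T(307, 9)) = 41888, which is strictly less than the density bound 376996/9 since 9 ∤ 307 (the parts of T(307, 9) cannot all be equal).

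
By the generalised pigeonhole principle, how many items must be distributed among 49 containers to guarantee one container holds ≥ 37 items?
n = (37 − 1)·49 + 1 = 1765

By the generalised pigeonhole principle, to guarantee some box contains ≥ r objects we need more than (r − 1) · k objects total. Threshold: n = (r − 1) · k + 1. With r = 37 and k = 49: n = 36 · 49 + 1 = 1764 + 1 = 1765. For n = 1764 = 36 · 49, we can put exactly 36 objects in every box, avoiding 37 in any single one — so 1765 is tight.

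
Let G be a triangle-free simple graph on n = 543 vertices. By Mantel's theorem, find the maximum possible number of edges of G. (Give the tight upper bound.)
ex(543, K_3) = ⌊543^2/4⌋ = 73712

Mantel (1907): a triangle-free graph on n vertices has at most ⌊n^2/4⌋ edges, with equality for the complete bipartite graph K_{⌊n/2⌋, ⌈n/2⌉}. For n = 543: ⌊543^2/4⌋ = ⌊294849/4⌋ = 73712. The extremal graph is K_{271, 272}, which has 271·272 = 73712 edges.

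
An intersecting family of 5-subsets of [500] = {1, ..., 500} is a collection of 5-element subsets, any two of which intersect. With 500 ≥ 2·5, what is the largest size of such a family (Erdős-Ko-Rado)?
max |F| = C(499, 4) = 2552446876

Erdős-Ko-Rado (1961): when n ≥ 2k, max |F| = C(n−1, k−1). The bound is attained by the star {A : i ∈ A} for any fixed i ∈ [n]. Here C(500−1, 5−1) = C(499, 4) = 2552446876.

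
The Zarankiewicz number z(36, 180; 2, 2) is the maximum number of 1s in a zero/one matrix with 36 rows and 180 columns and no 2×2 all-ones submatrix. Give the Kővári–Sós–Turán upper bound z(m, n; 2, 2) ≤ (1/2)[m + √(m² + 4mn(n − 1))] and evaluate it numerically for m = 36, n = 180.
z(36, 180; 2, 2) ≤ (1/2)[36 + √(36² + 4·36·180·179)] = (1/2)[36 + √4640976] = 1095.1462

Kővári–Sós–Turán: let r_1, ..., r_36 be the row sums and z = Σ r_i the total number of 1s. Each pair of columns can share at most one row with both entries 1 (else a 2×2 all-ones block appears), so Σ_i C(r_i, 2) ≤ C(180, 2) = 16110. By convexity Σ_i C(r_i, 2) ≥ 36·C(z/36, 2) = z(z − 36)/(2·36), giving z² − 36z − 36·180·179 ≤ 0 and hence z ≤ (1/2)[36 + √(1296 + 4·1159920)] = (1/2)[36 + √4640976] ≈ (1/2)(36 + 2154.2925) = 1095.1462.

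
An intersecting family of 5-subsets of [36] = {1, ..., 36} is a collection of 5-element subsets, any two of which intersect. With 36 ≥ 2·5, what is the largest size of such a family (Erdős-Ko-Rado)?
max |F| = C(35, 4) = 52360

The Erdős-Ko-Rado theorem states: for n ≥ 2k, an intersecting family of k-subsets of an n-element set has size at most C(n − 1, k − 1), with equality for 'star' families {A ⊆ [n] : |A| = k, i ∈ A} (fix an element i). For n = 36, k = 5: C(35, 4) = 52360.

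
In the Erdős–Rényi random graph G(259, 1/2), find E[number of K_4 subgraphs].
E[# K_4] = C(259, 4) · (1/2)^C(4, 2) = 183181376 / 2^6 = 2862209

For each 4-subset S of vertices (there are C(259, 4) = 183181376 such S), let X_S = 1 if S induces a K_4 (all C(4, 2) = 6 edges present). Then P(X_S = 1) = (1/2)^6 = 1/64. By linearity of expectation, E[# K_4] = C(259, 4) · (1/2)^6 = 183181376 / 64 = 2862209.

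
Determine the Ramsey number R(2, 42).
R(2, 42) = 42

R(2, k) = k for all k ≥ 2: in a 2-colouring of K_k, either some edge is red (a red K_2) or all edges are blue (a blue K_k). And K_{41} coloured all-blue has no blue K_42, so R(2, 42) > 41. Hence R(2, 42) = 42.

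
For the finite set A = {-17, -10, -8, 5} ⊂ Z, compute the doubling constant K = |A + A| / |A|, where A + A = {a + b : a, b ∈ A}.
K = |A + A| / |A| = 10/4 = 5/2

Enumerate A + A = {a + b : a, b ∈ A}. With |A| = 4, there are |A|^2 = 16 ordered sum pairs; collecting distinct values, A + A = {-34, -27, -25, -20, -18, -16, -12, -5, -3, 10}, so |A + A| = 10. Thus K = 10/4 = 5/2. For comparison, the minimum possible |A + A| over all 4-element sets is 2·4 − 1 = 7 (so min K = 7/4), attained only by arithmetic progressions.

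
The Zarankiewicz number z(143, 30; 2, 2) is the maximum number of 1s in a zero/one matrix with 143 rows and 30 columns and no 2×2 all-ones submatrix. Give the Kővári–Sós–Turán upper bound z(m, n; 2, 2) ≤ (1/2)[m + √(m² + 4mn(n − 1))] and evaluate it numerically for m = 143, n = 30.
z(143, 30; 2, 2) ≤ (1/2)[143 + √(143² + 4·143·30·29)] = (1/2)[143 + √518089] = 431.392

Kővári–Sós–Turán: let r_1, ..., r_143 be the row sums and z = Σ r_i the total number of 1s. Each pair of columns can share at most one row with both entries 1 (else a 2×2 all-ones block appears), so Σ_i C(r_i, 2) ≤ C(30, 2) = 435. By convexity Σ_i C(r_i, 2) ≥ 143·C(z/143, 2) = z(z − 143)/(2·143), giving z² − 143z − 143·30·29 ≤ 0 and hence z ≤ (1/2)[143 + √(20449 + 4·124410)] = (1/2)[143 + √518089] ≈ (1/2)(143 + 719.784) = 431.392.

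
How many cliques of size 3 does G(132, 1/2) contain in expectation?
E[# K_3] = C(132, 3) · (1/2)^C(3, 2) = 374660 / 2^3 = 93665/2 = 46832.5

For each 3-subset S of vertices (there are C(132, 3) = 374660 such S), let X_S = 1 if S induces a K_3 (all C(3, 2) = 3 edges present). Then P(X_S = 1) = (1/2)^3 = 1/8. By linearity of expectation, E[# K_3] = C(132, 3) · (1/2)^3 = 374660 / 8 = 93665/2 = 46832.5.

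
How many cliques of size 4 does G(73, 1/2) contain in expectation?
E[# K_4] = C(73, 4) · (1/2)^C(4, 2) = 1088430 / 2^6 = 544215/32 = 17006.71875

For each 4-subset S of vertices (there are C(73, 4) = 1088430 such S), let X_S = 1 if S induces a K_4 (all C(4, 2) = 6 edges present). Then P(X_S = 1) = (1/2)^6 = 1/64. By linearity of expectation, E[# K_4] = C(73, 4) · (1/2)^6 = 1088430 / 64 = 544215/32 = 17006.71875.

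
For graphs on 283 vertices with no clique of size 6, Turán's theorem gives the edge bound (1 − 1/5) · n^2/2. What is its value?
Turán density bound = (4/5) · 283^2/2 = 160178/5 ≈ 32035.6

Turán's theorem: ex(n, K_{r+1}) is achieved by the complete r-partite Turán graph T(n, r) with parts as balanced as possible, and is at most (1 − 1/r) · n^2/2. For r = 5, n = 283: the density bound is (4/5) · 80089/2 = 160178/5 ≈ 32035.6. The integer-valued extremum is e(T(283, 5)) = 32035, which is strictly less than the density bound 160178/5 since 5 ∤ 283 (the parts of T(283, 5) cannot all be equal).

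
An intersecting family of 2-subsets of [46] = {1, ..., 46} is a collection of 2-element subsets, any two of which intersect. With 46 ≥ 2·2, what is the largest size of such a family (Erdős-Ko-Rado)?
max |F| = C(45, 1) = 45

Erdős-Ko-Rado (1961): when n ≥ 2k, max |F| = C(n−1, k−1). The bound is attained by the star {A : i ∈ A} for any fixed i ∈ [n]. Here C(46−1, 2−1) = C(45, 1) = 45.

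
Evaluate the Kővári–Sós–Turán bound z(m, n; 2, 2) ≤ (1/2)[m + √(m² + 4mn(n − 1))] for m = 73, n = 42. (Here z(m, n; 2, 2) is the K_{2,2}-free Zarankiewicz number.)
z(73, 42; 2, 2) ≤ (1/2)[73 + √(73² + 4·73·42·41)] = (1/2)[73 + √508153] = 392.9243

Kővári–Sós–Turán: let r_1, ..., r_73 be the row sums and z = Σ r_i the total number of 1s. Each pair of columns can share at most one row with both entries 1 (else a 2×2 all-ones block appears), so Σ_i C(r_i, 2) ≤ C(42, 2) = 861. By convexity Σ_i C(r_i, 2) ≥ 73·C(z/73, 2) = z(z − 73)/(2·73), giving z² − 73z − 73·42·41 ≤ 0 and hence z ≤ (1/2)[73 + √(5329 + 4·125706)] = (1/2)[73 + √508153] ≈ (1/2)(73 + 712.8485) = 392.9243.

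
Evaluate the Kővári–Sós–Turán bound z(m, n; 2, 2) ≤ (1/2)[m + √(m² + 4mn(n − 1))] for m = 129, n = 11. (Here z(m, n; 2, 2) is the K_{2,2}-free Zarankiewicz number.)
z(129, 11; 2, 2) ≤ (1/2)[129 + √(129² + 4·129·11·10)] = (1/2)[129 + √73401] = 199.9631

Kővári–Sós–Turán: let r_1, ..., r_129 be the row sums and z = Σ r_i the total number of 1s. Each pair of columns can share at most one row with both entries 1 (else a 2×2 all-ones block appears), so Σ_i C(r_i, 2) ≤ C(11, 2) = 55. By convexity Σ_i C(r_i, 2) ≥ 129·C(z/129, 2) = z(z − 129)/(2·129), giving z² − 129z − 129·11·10 ≤ 0 and hence z ≤ (1/2)[129 + √(16641 + 4·14190)] = (1/2)[129 + √73401] ≈ (1/2)(129 + 270.9262) = 199.9631.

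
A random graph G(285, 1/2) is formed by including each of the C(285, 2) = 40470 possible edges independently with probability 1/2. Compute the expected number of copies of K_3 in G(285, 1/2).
E[# K_3] = C(285, 3) · (1/2)^C(3, 2) = 3817670 / 2^3 = 1908835/4 = 477208.75

For each 3-subset S of vertices (there are C(285, 3) = 3817670 such S), let X_S = 1 if S induces a K_3 (all C(3, 2) = 3 edges present). Then P(X_S = 1) = (1/2)^3 = 1/8. By linearity of expectation, E[# K_3] = C(285, 3) · (1/2)^3 = 3817670 / 8 = 1908835/4 = 477208.75.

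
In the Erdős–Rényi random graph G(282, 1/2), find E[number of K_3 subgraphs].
E[# K_3] = C(282, 3) · (1/2)^C(3, 2) = 3697960 / 2^3 = 462245

For each 3-subset S of vertices (there are C(282, 3) = 3697960 such S), let X_S = 1 if S induces a K_3 (all C(3, 2) = 3 edges present). Then P(X_S = 1) = (1/2)^3 = 1/8. By linearity of expectation, E[# K_3] = C(282, 3) · (1/2)^3 = 3697960 / 8 = 462245.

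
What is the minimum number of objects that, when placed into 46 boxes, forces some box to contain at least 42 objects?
n = (42 − 1)·46 + 1 = 1887

By the generalised pigeonhole principle, to guarantee some box contains ≥ r objects we need more than (r − 1) · k objects total. Threshold: n = (r − 1) · k + 1. With r = 42 and k = 46: n = 41 · 46 + 1 = 1886 + 1 = 1887. For n = 1886 = 41 · 46, we can put exactly 41 objects in every box, avoiding 42 in any single one — so 1887 is tight.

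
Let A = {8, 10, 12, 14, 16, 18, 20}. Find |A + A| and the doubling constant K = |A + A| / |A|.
K = |A + A| / |A| = 13/7

Enumerate A + A = {a + b : a, b ∈ A}. With |A| = 7, there are |A|^2 = 49 ordered sum pairs; collecting distinct values, A + A = {16, 18, 20, 22, 24, 26, 28, 30, 32, 34, 36, 38, 40}, so |A + A| = 13. Thus K = 13/7. Here |A + A| = 2|A| − 1 = 13, the minimum possible — so K = 13/7 is minimal, which holds iff A is an arithmetic progression.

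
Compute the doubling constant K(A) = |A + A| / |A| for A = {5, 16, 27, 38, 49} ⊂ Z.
K = |A + A| / |A| = 9/5

Enumerate A + A = {a + b : a, b ∈ A}. With |A| = 5, there are |A|^2 = 25 ordered sum pairs; collecting distinct values, A + A = {10, 21, 32, 43, 54, 65, 76, 87, 98}, so |A + A| = 9. Thus K = 9/5. Here |A + A| = 2|A| − 1 = 9, the minimum possible — so K = 9/5 is minimal, which holds iff A is an arithmetic progression.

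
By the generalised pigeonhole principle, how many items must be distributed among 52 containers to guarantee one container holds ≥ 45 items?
n = (45 − 1)·52 + 1 = 2289

By the generalised pigeonhole principle, to guarantee some box contains ≥ r objects we need more than (r − 1) · k objects total. Threshold: n = (r − 1) · k + 1. With r = 45 and k = 52: n = 44 · 52 + 1 = 2288 + 1 = 2289. For n = 2288 = 44 · 52, we can put exactly 44 objects in every box, avoiding 45 in any single one — so 2289 is tight.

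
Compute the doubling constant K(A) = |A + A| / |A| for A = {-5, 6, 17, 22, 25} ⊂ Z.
K = |A + A| / |A| = 14/5

Enumerate A + A = {a + b : a, b ∈ A}. With |A| = 5, there are |A|^2 = 25 ordered sum pairs; collecting distinct values, A + A = {-10, 1, 12, 17, 20, 23, 28, 31, 34, 39, 42, 44, 47, 50}, so |A + A| = 14. Thus K = 14/5. For comparison, the minimum possible |A + A| over all 5-element sets is 2·5 − 1 = 9 (so min K = 9/5), attained only by arithmetic progressions.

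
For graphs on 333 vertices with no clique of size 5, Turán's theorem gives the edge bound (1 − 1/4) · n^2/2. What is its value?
Turán density bound = (3/4) · 333^2/2 = 332667/8 ≈ 41583.375

Turán's theorem: ex(n, K_{r+1}) is achieved by the complete r-partite Turán graph T(n, r) with parts as balanced as possible, and is at most (1 − 1/r) · n^2/2. For r = 4, n = 333: the density bound is (3/4) · 110889/2 = 332667/8 ≈ 41583.375. The integer-valued extremum is e(T(333, 4)) = 41583, which is strictly less than the density bound 332667/8 since 4 ∤ 333 (the parts of T(333, 4) cannot all be equal).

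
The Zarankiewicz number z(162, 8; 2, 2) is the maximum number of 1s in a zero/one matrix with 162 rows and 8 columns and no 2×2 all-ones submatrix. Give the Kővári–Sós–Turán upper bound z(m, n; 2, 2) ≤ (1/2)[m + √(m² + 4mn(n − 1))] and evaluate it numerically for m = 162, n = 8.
z(162, 8; 2, 2) ≤ (1/2)[162 + √(162² + 4·162·8·7)] = (1/2)[162 + √62532] = 206.032

Kővári–Sós–Turán: let r_1, ..., r_162 be the row sums and z = Σ r_i the total number of 1s. Each pair of columns can share at most one row with both entries 1 (else a 2×2 all-ones block appears), so Σ_i C(r_i, 2) ≤ C(8, 2) = 28. By convexity Σ_i C(r_i, 2) ≥ 162·C(z/162, 2) = z(z − 162)/(2·162), giving z² − 162z − 162·8·7 ≤ 0 and hence z ≤ (1/2)[162 + √(26244 + 4·9072)] = (1/2)[162 + √62532] ≈ (1/2)(162 + 250.064) = 206.032.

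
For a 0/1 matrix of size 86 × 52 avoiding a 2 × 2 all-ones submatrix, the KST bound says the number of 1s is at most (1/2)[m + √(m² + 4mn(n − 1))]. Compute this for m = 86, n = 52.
z(86, 52; 2, 2) ≤ (1/2)[86 + √(86² + 4·86·52·51)] = (1/2)[86 + √919684] = 522.5008

Kővári–Sós–Turán: let r_1, ..., r_86 be the row sums and z = Σ r_i the total number of 1s. Each pair of columns can share at most one row with both entries 1 (else a 2×2 all-ones block appears), so Σ_i C(r_i, 2) ≤ C(52, 2) = 1326. By convexity Σ_i C(r_i, 2) ≥ 86·C(z/86, 2) = z(z − 86)/(2·86), giving z² − 86z − 86·52·51 ≤ 0 and hence z ≤ (1/2)[86 + √(7396 + 4·228072)] = (1/2)[86 + √919684] ≈ (1/2)(86 + 959.0016) = 522.5008.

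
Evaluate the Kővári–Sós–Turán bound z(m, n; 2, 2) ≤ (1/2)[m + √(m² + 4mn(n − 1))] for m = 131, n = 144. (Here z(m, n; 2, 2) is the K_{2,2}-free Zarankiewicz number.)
z(131, 144; 2, 2) ≤ (1/2)[131 + √(131² + 4·131·144·143)] = (1/2)[131 + √10807369] = 1709.2282

Kővári–Sós–Turán: let r_1, ..., r_131 be the row sums and z = Σ r_i the total number of 1s. Each pair of columns can share at most one row with both entries 1 (else a 2×2 all-ones block appears), so Σ_i C(r_i, 2) ≤ C(144, 2) = 10296. By convexity Σ_i C(r_i, 2) ≥ 131·C(z/131, 2) = z(z − 131)/(2·131), giving z² − 131z − 131·144·143 ≤ 0 and hence z ≤ (1/2)[131 + √(17161 + 4·2697552)] = (1/2)[131 + √10807369] ≈ (1/2)(131 + 3287.4563) = 1709.2282.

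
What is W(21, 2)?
W(21, 2) = 21 + 1 = 22

A 2-term AP is any pair of integers, so a monochromatic 2-AP exists iff some colour is used at least twice. With 21 colours, the colouring i ↦ i on {1, ..., 21} uses each colour once, avoiding any monochromatic pair, so W(21, 2) > 21. For {1, ..., 22}, pigeonhole forces two integers of the same colour, which form a monochromatic 2-AP. Hence W(21, 2) = 22.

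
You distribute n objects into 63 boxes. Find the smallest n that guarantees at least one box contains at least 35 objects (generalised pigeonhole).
n = (35 − 1)·63 + 1 = 2143

By the generalised pigeonhole principle, to guarantee some box contains ≥ r objects we need more than (r − 1) · k objects total. Threshold: n = (r − 1) · k + 1. With r = 35 and k = 63: n = 34 · 63 + 1 = 2142 + 1 = 2143. For n = 2142 = 34 · 63, we can put exactly 34 objects in every box, avoiding 35 in any single one — so 2143 is tight.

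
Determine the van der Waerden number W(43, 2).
W(43, 2) = 43 + 1 = 44

A 2-term AP is any pair of integers, so a monochromatic 2-AP exists iff some colour is used at least twice. With 43 colours, the colouring i ↦ i on {1, ..., 43} uses each colour once, avoiding any monochromatic pair, so W(43, 2) > 43. For {1, ..., 44}, pigeonhole forces two integers of the same colour, which form a monochromatic 2-AP. Hence W(43, 2) = 44.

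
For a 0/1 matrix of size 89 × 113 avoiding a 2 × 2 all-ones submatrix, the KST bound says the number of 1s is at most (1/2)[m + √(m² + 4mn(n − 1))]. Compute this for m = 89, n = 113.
z(89, 113; 2, 2) ≤ (1/2)[89 + √(89² + 4·89·113·112)] = (1/2)[89 + √4513457] = 1106.7449

Kővári–Sós–Turán: let r_1, ..., r_89 be the row sums and z = Σ r_i the total number of 1s. Each pair of columns can share at most one row with both entries 1 (else a 2×2 all-ones block appears), so Σ_i C(r_i, 2) ≤ C(113, 2) = 6328. By convexity Σ_i C(r_i, 2) ≥ 89·C(z/89, 2) = z(z − 89)/(2·89), giving z² − 89z − 89·113·112 ≤ 0 and hence z ≤ (1/2)[89 + √(7921 + 4·1126384)] = (1/2)[89 + √4513457] ≈ (1/2)(89 + 2124.4898) = 1106.7449.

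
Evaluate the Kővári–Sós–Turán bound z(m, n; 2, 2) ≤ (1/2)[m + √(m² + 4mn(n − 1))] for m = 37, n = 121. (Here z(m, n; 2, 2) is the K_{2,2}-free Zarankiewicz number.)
z(37, 121; 2, 2) ≤ (1/2)[37 + √(37² + 4·37·121·120)] = (1/2)[37 + √2150329] = 751.7

Kővári–Sós–Turán: let r_1, ..., r_37 be the row sums and z = Σ r_i the total number of 1s. Each pair of columns can share at most one row with both entries 1 (else a 2×2 all-ones block appears), so Σ_i C(r_i, 2) ≤ C(121, 2) = 7260. By convexity Σ_i C(r_i, 2) ≥ 37·C(z/37, 2) = z(z − 37)/(2·37), giving z² − 37z − 37·121·120 ≤ 0 and hence z ≤ (1/2)[37 + √(1369 + 4·537240)] = (1/2)[37 + √2150329] ≈ (1/2)(37 + 1466.4) = 751.7.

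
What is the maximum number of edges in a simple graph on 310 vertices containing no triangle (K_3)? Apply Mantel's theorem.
ex(310, K_3) = ⌊310^2/4⌋ = 24025

Mantel (1907): a triangle-free graph on n vertices has at most ⌊n^2/4⌋ edges, with equality for the complete bipartite graph K_{⌊n/2⌋, ⌈n/2⌉}. For n = 310: ⌊310^2/4⌋ = ⌊96100/4⌋ = 24025. The extremal graph is K_{155, 155}, which has 155·155 = 24025 edges.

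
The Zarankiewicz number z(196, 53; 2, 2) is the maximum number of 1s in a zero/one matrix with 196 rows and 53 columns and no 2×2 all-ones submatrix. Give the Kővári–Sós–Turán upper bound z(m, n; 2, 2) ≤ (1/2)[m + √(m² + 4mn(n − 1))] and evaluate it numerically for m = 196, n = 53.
z(196, 53; 2, 2) ≤ (1/2)[196 + √(196² + 4·196·53·52)] = (1/2)[196 + √2199120] = 839.4715

Kővári–Sós–Turán: let r_1, ..., r_196 be the row sums and z = Σ r_i the total number of 1s. Each pair of columns can share at most one row with both entries 1 (else a 2×2 all-ones block appears), so Σ_i C(r_i, 2) ≤ C(53, 2) = 1378. By convexity Σ_i C(r_i, 2) ≥ 196·C(z/196, 2) = z(z − 196)/(2·196), giving z² − 196z − 196·53·52 ≤ 0 and hence z ≤ (1/2)[196 + √(38416 + 4·540176)] = (1/2)[196 + √2199120] ≈ (1/2)(196 + 1482.943) = 839.4715.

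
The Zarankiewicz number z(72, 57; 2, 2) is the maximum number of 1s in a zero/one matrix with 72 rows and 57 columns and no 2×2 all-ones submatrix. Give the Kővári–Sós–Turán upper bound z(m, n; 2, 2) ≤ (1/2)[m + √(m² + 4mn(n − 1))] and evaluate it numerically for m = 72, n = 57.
z(72, 57; 2, 2) ≤ (1/2)[72 + √(72² + 4·72·57·56)] = (1/2)[72 + √924480] = 516.7494

Kővári–Sós–Turán: let r_1, ..., r_72 be the row sums and z = Σ r_i the total number of 1s. Each pair of columns can share at most one row with both entries 1 (else a 2×2 all-ones block appears), so Σ_i C(r_i, 2) ≤ C(57, 2) = 1596. By convexity Σ_i C(r_i, 2) ≥ 72·C(z/72, 2) = z(z − 72)/(2·72), giving z² − 72z − 72·57·56 ≤ 0 and hence z ≤ (1/2)[72 + √(5184 + 4·229824)] = (1/2)[72 + √924480] ≈ (1/2)(72 + 961.4988) = 516.7494.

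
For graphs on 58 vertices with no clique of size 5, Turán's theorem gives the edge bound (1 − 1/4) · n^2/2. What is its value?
Turán density bound = (3/4) · 58^2/2 = 2523/2 ≈ 1261.5

Turán's theorem: ex(n, K_{r+1}) is achieved by the complete r-partite Turán graph T(n, r) with parts as balanced as possible, and is at most (1 − 1/r) · n^2/2. For r = 4, n = 58: the density bound is (3/4) · 3364/2 = 2523/2 ≈ 1261.5. The integer-valued extremum is e(T(58, 4)) = 1261, which is strictly less than the density bound 2523/2 since 4 ∤ 58 (the parts of T(58, 4) cannot all be equal).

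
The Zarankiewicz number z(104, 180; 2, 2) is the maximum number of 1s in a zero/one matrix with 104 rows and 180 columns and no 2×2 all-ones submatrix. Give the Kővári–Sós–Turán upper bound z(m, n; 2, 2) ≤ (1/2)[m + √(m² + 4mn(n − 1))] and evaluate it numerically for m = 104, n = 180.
z(104, 180; 2, 2) ≤ (1/2)[104 + √(104² + 4·104·180·179)] = (1/2)[104 + √13414336] = 1883.2793

Kővári–Sós–Turán: let r_1, ..., r_104 be the row sums and z = Σ r_i the total number of 1s. Each pair of columns can share at most one row with both entries 1 (else a 2×2 all-ones block appears), so Σ_i C(r_i, 2) ≤ C(180, 2) = 16110. By convexity Σ_i C(r_i, 2) ≥ 104·C(z/104, 2) = z(z − 104)/(2·104), giving z² − 104z − 104·180·179 ≤ 0 and hence z ≤ (1/2)[104 + √(10816 + 4·3350880)] = (1/2)[104 + √13414336] ≈ (1/2)(104 + 3662.5587) = 1883.2793.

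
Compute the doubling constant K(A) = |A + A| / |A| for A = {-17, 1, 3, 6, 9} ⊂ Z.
K = |A + A| / |A| = 14/5

Enumerate A + A = {a + b : a, b ∈ A}. With |A| = 5, there are |A|^2 = 25 ordered sum pairs; collecting distinct values, A + A = {-34, -16, -14, -11, -8, 2, 4, 6, 7, 9, 10, 12, 15, 18}, so |A + A| = 14. Thus K = 14/5. For comparison, the minimum possible |A + A| over all 5-element sets is 2·5 − 1 = 9 (so min K = 9/5), attained only by arithmetic progressions.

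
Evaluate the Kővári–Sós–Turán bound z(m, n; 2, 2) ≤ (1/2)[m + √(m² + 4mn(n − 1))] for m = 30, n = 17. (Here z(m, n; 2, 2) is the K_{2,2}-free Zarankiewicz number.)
z(30, 17; 2, 2) ≤ (1/2)[30 + √(30² + 4·30·17·16)] = (1/2)[30 + √33540] = 106.5696

Kővári–Sós–Turán: let r_1, ..., r_30 be the row sums and z = Σ r_i the total number of 1s. Each pair of columns can share at most one row with both entries 1 (else a 2×2 all-ones block appears), so Σ_i C(r_i, 2) ≤ C(17, 2) = 136. By convexity Σ_i C(r_i, 2) ≥ 30·C(z/30, 2) = z(z − 30)/(2·30), giving z² − 30z − 30·17·16 ≤ 0 and hence z ≤ (1/2)[30 + √(900 + 4·8160)] = (1/2)[30 + √33540] ≈ (1/2)(30 + 183.1393) = 106.5696.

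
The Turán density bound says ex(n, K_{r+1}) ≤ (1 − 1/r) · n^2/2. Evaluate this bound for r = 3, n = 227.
Turán density bound = (2/3) · 227^2/2 = 51529/3 ≈ 17176.3333

Turán's theorem: ex(n, K_{r+1}) is achieved by the complete r-partite Turán graph T(n, r) with parts as balanced as possible, and is at most (1 − 1/r) · n^2/2. For r = 3, n = 227: the density bound is (2/3) · 51529/2 = 51529/3 ≈ 17176.3333. The integer-valued extremum is e(T(227, 3)) = 17176, which is strictly less than the density bound 51529/3 since 3 ∤ 227 (the parts of T(227, 3) cannot all be equal).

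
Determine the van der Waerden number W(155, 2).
W(155, 2) = 155 + 1 = 156

A 2-term AP is any pair of integers, so a monochromatic 2-AP exists iff some colour is used at least twice. With 155 colours, the colouring i ↦ i on {1, ..., 155} uses each colour once, avoiding any monochromatic pair, so W(155, 2) > 155. For {1, ..., 156}, pigeonhole forces two integers of the same colour, which form a monochromatic 2-AP. Hence W(155, 2) = 156.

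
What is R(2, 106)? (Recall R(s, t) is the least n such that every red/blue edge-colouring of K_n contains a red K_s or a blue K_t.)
R(2, 106) = 106

R(2, k) = k for all k ≥ 2: in a 2-colouring of K_k, either some edge is red (a red K_2) or all edges are blue (a blue K_k). And K_{105} coloured all-blue has no blue K_106, so R(2, 106) > 105. Hence R(2, 106) = 106.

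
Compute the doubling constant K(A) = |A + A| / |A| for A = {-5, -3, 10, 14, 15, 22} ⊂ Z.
K = |A + A| / |A| = 21/6 = 7/2

Enumerate A + A = {a + b : a, b ∈ A}. With |A| = 6, there are |A|^2 = 36 ordered sum pairs; collecting distinct values, A + A = {-10, -8, -6, 5, 7, 9, 10, 11, 12, 17, 19, 20, 24, 25, 28, 29, 30, 32, 36, 37, 44}, so |A + A| = 21. Thus K = 21/6 = 7/2. For comparison, the minimum possible |A + A| over all 6-element sets is 2·6 − 1 = 11 (so min K = 11/6), attained only by arithmetic progressions.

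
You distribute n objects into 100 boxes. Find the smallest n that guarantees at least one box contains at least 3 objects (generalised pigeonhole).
n = (3 − 1)·100 + 1 = 201

By the generalised pigeonhole principle, to guarantee some box contains ≥ r objects we need more than (r − 1) · k objects total. Threshold: n = (r − 1) · k + 1. With r = 3 and k = 100: n = 2 · 100 + 1 = 200 + 1 = 201. For n = 200 = 2 · 100, we can put exactly 2 objects in every box, avoiding 3 in any single one — so 201 is tight.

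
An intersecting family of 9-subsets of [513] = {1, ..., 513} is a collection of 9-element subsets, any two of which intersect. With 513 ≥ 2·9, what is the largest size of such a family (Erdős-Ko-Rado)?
max |F| = C(512, 8) = 110859231254749120

Erdős-Ko-Rado (1961): when n ≥ 2k, max |F| = C(n−1, k−1). The bound is attained by the star {A : i ∈ A} for any fixed i ∈ [n]. Here C(513−1, 9−1) = C(512, 8) = 110859231254749120.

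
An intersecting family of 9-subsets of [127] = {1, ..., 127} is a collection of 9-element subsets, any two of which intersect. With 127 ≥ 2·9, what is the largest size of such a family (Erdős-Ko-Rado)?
max |F| = C(126, 8) = 1255914977625

The Erdős-Ko-Rado theorem states: for n ≥ 2k, an intersecting family of k-subsets of an n-element set has size at most C(n − 1, k − 1), with equality for 'star' families {A ⊆ [n] : |A| = k, i ∈ A} (fix an element i). For n = 127, k = 9: C(126, 8) = 1255914977625.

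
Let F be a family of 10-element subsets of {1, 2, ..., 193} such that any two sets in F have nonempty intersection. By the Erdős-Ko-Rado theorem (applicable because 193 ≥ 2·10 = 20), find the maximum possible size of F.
max |F| = C(192, 9) = 807772231738560

Erdős-Ko-Rado (1961): when n ≥ 2k, max |F| = C(n−1, k−1). The bound is attained by the star {A : i ∈ A} for any fixed i ∈ [n]. Here C(193−1, 10−1) = C(192, 9) = 807772231738560.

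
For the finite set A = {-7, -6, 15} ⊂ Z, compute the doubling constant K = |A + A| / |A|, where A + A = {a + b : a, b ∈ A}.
K = |A + A| / |A| = 6/3 = 2

Enumerate A + A = {a + b : a, b ∈ A}. With |A| = 3, there are |A|^2 = 9 ordered sum pairs; collecting distinct values, A + A = {-14, -13, -12, 8, 9, 30}, so |A + A| = 6. Thus K = 6/3 = 2. For comparison, the minimum possible |A + A| over all 3-element sets is 2·3 − 1 = 5 (so min K = 5/3), attained only by arithmetic progressions.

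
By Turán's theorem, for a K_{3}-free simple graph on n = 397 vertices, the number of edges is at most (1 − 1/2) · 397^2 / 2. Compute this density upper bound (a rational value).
Turán density bound = (1/2) · 397^2/2 = 157609/4 ≈ 39402.25

Turán's theorem: ex(n, K_{r+1}) is achieved by the complete r-partite Turán graph T(n, r) with parts as balanced as possible, and is at most (1 − 1/r) · n^2/2. For r = 2, n = 397: the density bound is (1/2) · 157609/2 = 157609/4 ≈ 39402.25. The integer-valued extremum is e(T(397, 2)) = 39402, which is strictly less than the density bound 157609/4 since 2 ∤ 397 (the parts of T(397, 2) cannot all be equal).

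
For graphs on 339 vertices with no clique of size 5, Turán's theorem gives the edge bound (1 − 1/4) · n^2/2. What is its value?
Turán density bound = (3/4) · 339^2/2 = 344763/8 ≈ 43095.375

Turán's theorem: ex(n, K_{r+1}) is achieved by the complete r-partite Turán graph T(n, r) with parts as balanced as possible, and is at most (1 − 1/r) · n^2/2. For r = 4, n = 339: the density bound is (3/4) · 114921/2 = 344763/8 ≈ 43095.375. The integer-valued extremum is e(T(339, 4)) = 43095, which is strictly less than the density bound 344763/8 since 4 ∤ 339 (the parts of T(339, 4) cannot all be equal).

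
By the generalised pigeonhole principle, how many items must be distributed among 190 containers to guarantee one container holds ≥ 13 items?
n = (13 − 1)·190 + 1 = 2281

By the generalised pigeonhole principle, to guarantee some box contains ≥ r objects we need more than (r − 1) · k objects total. Threshold: n = (r − 1) · k + 1. With r = 13 and k = 190: n = 12 · 190 + 1 = 2280 + 1 = 2281. For n = 2280 = 12 · 190, we can put exactly 12 objects in every box, avoiding 13 in any single one — so 2281 is tight.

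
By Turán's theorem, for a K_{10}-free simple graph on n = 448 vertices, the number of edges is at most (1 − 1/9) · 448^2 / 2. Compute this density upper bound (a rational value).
Turán density bound = (8/9) · 448^2/2 = 802816/9 ≈ 89201.7778

Turán's theorem: ex(n, K_{r+1}) is achieved by the complete r-partite Turán graph T(n, r) with parts as balanced as possible, and is at most (1 − 1/r) · n^2/2. For r = 9, n = 448: the density bound is (8/9) · 200704/2 = 802816/9 ≈ 89201.7778. The integer-valued extremum is e(T(448, 9)) = 89201, which is strictly less than the density bound 802816/9 since 9 ∤ 448 (the parts of T(448, 9) cannot all be equal).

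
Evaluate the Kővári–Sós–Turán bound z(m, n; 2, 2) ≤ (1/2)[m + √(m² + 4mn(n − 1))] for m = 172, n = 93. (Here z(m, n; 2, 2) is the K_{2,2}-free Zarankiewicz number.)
z(172, 93; 2, 2) ≤ (1/2)[172 + √(172² + 4·172·93·92)] = (1/2)[172 + √5916112] = 1302.153

Kővári–Sós–Turán: let r_1, ..., r_172 be the row sums and z = Σ r_i the total number of 1s. Each pair of columns can share at most one row with both entries 1 (else a 2×2 all-ones block appears), so Σ_i C(r_i, 2) ≤ C(93, 2) = 4278. By convexity Σ_i C(r_i, 2) ≥ 172·C(z/172, 2) = z(z − 172)/(2·172), giving z² − 172z − 172·93·92 ≤ 0 and hence z ≤ (1/2)[172 + √(29584 + 4·1471632)] = (1/2)[172 + √5916112] ≈ (1/2)(172 + 2432.3059) = 1302.153.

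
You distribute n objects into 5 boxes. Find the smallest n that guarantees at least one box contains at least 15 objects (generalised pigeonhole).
n = (15 − 1)·5 + 1 = 71

By the generalised pigeonhole principle, to guarantee some box contains ≥ r objects we need more than (r − 1) · k objects total. Threshold: n = (r − 1) · k + 1. With r = 15 and k = 5: n = 14 · 5 + 1 = 70 + 1 = 71. For n = 70 = 14 · 5, we can put exactly 14 objects in every box, avoiding 15 in any single one — so 71 is tight.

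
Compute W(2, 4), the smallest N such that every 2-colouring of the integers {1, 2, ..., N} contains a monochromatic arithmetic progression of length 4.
W(2, 4) = 35

This is a classical value, W(2, 4) = 35, established by combining an explicit 2-colouring of {1, ..., 34} with no monochromatic 4-AP (giving the lower bound W(2, 4) > 34) and a finite case analysis / exhaustive computer search showing every 2-colouring of {1, ..., 35} has such an AP.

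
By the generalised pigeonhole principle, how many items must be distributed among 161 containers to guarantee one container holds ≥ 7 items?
n = (7 − 1)·161 + 1 = 967

By the generalised pigeonhole principle, to guarantee some box contains ≥ r objects we need more than (r − 1) · k objects total. Threshold: n = (r − 1) · k + 1. With r = 7 and k = 161: n = 6 · 161 + 1 = 966 + 1 = 967. For n = 966 = 6 · 161, we can put exactly 6 objects in every box, avoiding 7 in any single one — so 967 is tight.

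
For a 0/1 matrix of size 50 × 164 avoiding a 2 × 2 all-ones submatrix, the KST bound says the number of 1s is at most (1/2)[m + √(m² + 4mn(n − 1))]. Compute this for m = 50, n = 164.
z(50, 164; 2, 2) ≤ (1/2)[50 + √(50² + 4·50·164·163)] = (1/2)[50 + √5348900] = 1181.3845

Kővári–Sós–Turán: let r_1, ..., r_50 be the row sums and z = Σ r_i the total number of 1s. Each pair of columns can share at most one row with both entries 1 (else a 2×2 all-ones block appears), so Σ_i C(r_i, 2) ≤ C(164, 2) = 13366. By convexity Σ_i C(r_i, 2) ≥ 50·C(z/50, 2) = z(z − 50)/(2·50), giving z² − 50z − 50·164·163 ≤ 0 and hence z ≤ (1/2)[50 + √(2500 + 4·1336600)] = (1/2)[50 + √5348900] ≈ (1/2)(50 + 2312.7689) = 1181.3845.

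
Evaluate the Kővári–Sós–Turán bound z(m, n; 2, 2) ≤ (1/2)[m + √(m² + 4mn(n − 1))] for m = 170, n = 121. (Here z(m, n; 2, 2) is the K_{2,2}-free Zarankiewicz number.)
z(170, 121; 2, 2) ≤ (1/2)[170 + √(170² + 4·170·121·120)] = (1/2)[170 + √9902500] = 1658.4119

Kővári–Sós–Turán: let r_1, ..., r_170 be the row sums and z = Σ r_i the total number of 1s. Each pair of columns can share at most one row with both entries 1 (else a 2×2 all-ones block appears), so Σ_i C(r_i, 2) ≤ C(121, 2) = 7260. By convexity Σ_i C(r_i, 2) ≥ 170·C(z/170, 2) = z(z − 170)/(2·170), giving z² − 170z − 170·121·120 ≤ 0 and hence z ≤ (1/2)[170 + √(28900 + 4·2468400)] = (1/2)[170 + √9902500] ≈ (1/2)(170 + 3146.8238) = 1658.4119.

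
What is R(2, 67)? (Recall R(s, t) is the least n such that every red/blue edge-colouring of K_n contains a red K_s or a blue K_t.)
R(2, 67) = 67

R(2, k) = k for all k ≥ 2: in a 2-colouring of K_k, either some edge is red (a red K_2) or all edges are blue (a blue K_k). And K_{66} coloured all-blue has no blue K_67, so R(2, 67) > 66. Hence R(2, 67) = 67.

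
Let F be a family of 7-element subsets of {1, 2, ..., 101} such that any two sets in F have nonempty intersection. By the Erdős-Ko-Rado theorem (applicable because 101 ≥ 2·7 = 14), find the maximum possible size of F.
max |F| = C(100, 6) = 1192052400

The Erdős-Ko-Rado theorem states: for n ≥ 2k, an intersecting family of k-subsets of an n-element set has size at most C(n − 1, k − 1), with equality for 'star' families {A ⊆ [n] : |A| = k, i ∈ A} (fix an element i). For n = 101, k = 7: C(100, 6) = 1192052400.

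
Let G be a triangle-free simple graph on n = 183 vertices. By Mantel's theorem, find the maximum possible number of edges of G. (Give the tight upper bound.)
ex(183, K_3) = ⌊183^2/4⌋ = 8372

Mantel (1907): a triangle-free graph on n vertices has at most ⌊n^2/4⌋ edges, with equality for the complete bipartite graph K_{⌊n/2⌋, ⌈n/2⌉}. For n = 183: ⌊183^2/4⌋ = ⌊33489/4⌋ = 8372. The extremal graph is K_{91, 92}, which has 91·92 = 8372 edges.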